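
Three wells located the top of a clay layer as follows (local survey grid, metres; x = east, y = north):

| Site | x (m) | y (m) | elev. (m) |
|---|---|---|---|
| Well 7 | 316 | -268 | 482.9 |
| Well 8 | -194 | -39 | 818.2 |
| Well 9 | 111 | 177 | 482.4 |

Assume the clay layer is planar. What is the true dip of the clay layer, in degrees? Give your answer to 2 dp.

Two edge vectors: Well 7→Well 8 = (-510, 229, 335.3), Well 7→Well 9 = (-205, 445, -0.5).
Normal n = (Well 7→Well 8) × (Well 7→Well 9) = (-149323, -68991.5, -180005).
So ∂z/∂x = −n_x/n_z = −0.82955 and ∂z/∂y = −n_y/n_z = −0.38328.
Gradient magnitude |∇z| = √(a² + b²) = √(0.68815 + 0.14690) = 0.91381.
True dip = arctan(0.91381) = 42.42°, dipping toward ENE (azimuth ≈ 065°).

42.42°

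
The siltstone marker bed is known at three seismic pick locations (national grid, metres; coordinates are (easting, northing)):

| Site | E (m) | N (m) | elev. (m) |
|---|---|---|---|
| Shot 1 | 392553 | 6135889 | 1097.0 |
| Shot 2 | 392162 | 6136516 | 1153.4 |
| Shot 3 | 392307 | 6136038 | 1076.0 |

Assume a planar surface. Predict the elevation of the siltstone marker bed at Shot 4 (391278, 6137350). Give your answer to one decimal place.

Let the plane be z = a·E + b·N + c.
Shot 2−Shot 1: −391a + 627b = 56.4;  Shot 3−Shot 1: −246a + 149b = −21.
Solving gives a = 0.224733547, b = 0.230096996.
Then c = 1097 − a·392553 − b·6135889 = −1498972.46.
At (391278, 6137350): z = 87933.3 + 1412185.8 − 1498972.46 = 1146.6 m.

1146.6 m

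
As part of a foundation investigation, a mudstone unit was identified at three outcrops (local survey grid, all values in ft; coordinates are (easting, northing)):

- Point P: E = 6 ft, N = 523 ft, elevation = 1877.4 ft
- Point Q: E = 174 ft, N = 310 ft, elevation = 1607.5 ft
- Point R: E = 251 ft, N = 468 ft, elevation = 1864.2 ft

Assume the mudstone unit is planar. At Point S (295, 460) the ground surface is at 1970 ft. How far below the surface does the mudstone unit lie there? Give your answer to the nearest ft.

105 ft

Two edge vectors: Point P→Point Q = (168, -213, -269.9), Point P→Point R = (245, -55, -13.2).
Normal n = (Point P→Point Q) × (Point P→Point R) = (-12032.9, -63907.9, 42945).
So ∂z/∂E = −n_x/n_z = 0.28019 and ∂z/∂N = −n_y/n_z = 1.48813.
Intercept c from Point P: 1877.4 − 1.68 − 778.29 = 1097.42.
At (295, 460): z_contact = 82.7 + 684.5 + 1097.42 = 1864.6 ft.
Depth below ground = 1970 − 1864.6 = 105 ft.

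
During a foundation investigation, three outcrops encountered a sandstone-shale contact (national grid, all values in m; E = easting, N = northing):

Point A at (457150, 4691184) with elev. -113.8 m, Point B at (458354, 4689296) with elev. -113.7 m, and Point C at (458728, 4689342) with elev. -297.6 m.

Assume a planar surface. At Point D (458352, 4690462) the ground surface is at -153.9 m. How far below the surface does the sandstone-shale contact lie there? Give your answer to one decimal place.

Two edge vectors: Point A→Point B = (1204, -1888, 0.1), Point A→Point C = (1578, -1842, -183.8).
Normal n = (Point A→Point B) × (Point A→Point C) = (347198.6, 221453, 761496).
So ∂z/∂E = −n_x/n_z = −0.455942776 and ∂z/∂N = −n_y/n_z = −0.290813084.
Intercept c from Point A: -113.8 + 208434.24 + 1364257.69 = 1572578.13.
At (458352, 4690462): z_contact = −208982.28 − 1364047.72 + 1572578.13 = -451.88 m.
Depth below ground = -153.9 − (-451.88) = 298.0 m.

298.0 m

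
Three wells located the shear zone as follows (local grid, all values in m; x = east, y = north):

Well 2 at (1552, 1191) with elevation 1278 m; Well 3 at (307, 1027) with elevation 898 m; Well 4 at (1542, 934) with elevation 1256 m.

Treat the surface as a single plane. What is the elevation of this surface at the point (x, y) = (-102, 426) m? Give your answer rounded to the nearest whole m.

733 m

Let the plane be z = a·x + b·y + c.
Well 3−Well 2: −1245a − 164b = −380;  Well 4−Well 2: −10a − 257b = −22.
Solving gives a = 0.29546, b = 0.07411.
Then c = 1278 − a·1552 − b·1191 = 731.19.
At (-102, 426): z = −30.1 + 31.6 + 731.19 = 732.6 m.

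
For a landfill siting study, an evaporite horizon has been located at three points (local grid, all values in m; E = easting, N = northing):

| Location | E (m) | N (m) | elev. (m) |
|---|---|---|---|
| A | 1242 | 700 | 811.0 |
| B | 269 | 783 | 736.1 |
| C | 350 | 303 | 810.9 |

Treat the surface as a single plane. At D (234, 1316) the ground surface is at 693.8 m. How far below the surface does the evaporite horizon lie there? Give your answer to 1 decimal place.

Let the plane be z = a·E + b·N + c.
B−A: −973a + 83b = −74.9;  C−A: −892a − 397b = −0.1.
Solving gives a = 0.064615, b = −0.144929.
Then c = 811 − a·1242 − b·700 = 832.20.
At (234, 1316): z_contact = 15.12 − 190.73 + 832.20 = 656.59 m.
Depth below ground = 693.8 − 656.59 = 37.2 m.

37.2 m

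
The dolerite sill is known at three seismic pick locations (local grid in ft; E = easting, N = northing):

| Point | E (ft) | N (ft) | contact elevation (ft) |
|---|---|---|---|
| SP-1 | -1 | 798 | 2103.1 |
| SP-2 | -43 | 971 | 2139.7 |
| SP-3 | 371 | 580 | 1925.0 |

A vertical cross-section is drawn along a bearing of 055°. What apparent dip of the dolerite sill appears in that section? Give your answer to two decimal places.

Let the plane be z = a·E + b·N + c.
SP-2−SP-1: −42a + 173b = 36.6;  SP-3−SP-1: 372a − 218b = −178.1.
Solving gives a = −0.41363, b = 0.11114.
Unit vector along 055° is (sin 55°, cos 55°) = (0.8192, 0.5736).
Slope in that direction = a·(0.8192) + b·(0.5736) = −0.27508.
Apparent dip = arctan|0.27508| = 15.38° (true dip is 23.2°, so apparent ≤ true as expected).

15.38°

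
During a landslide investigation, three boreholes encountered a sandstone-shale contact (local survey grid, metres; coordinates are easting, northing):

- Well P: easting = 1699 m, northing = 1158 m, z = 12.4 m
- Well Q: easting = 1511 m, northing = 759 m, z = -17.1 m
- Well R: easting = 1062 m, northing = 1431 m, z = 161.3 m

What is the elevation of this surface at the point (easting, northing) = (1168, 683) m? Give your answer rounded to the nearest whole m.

Let the plane be z = a·easting + b·northing + c.
Well Q−Well P: −188a − 399b = −29.5;  Well R−Well P: −637a + 273b = 148.9.
Solving gives a = −0.16812, b = 0.15315.
Then c = 12.4 − a·1699 − b·1158 = 120.69.
At (1168, 683): z = −196.4 + 104.6 + 120.69 = 28.9 m.

29 m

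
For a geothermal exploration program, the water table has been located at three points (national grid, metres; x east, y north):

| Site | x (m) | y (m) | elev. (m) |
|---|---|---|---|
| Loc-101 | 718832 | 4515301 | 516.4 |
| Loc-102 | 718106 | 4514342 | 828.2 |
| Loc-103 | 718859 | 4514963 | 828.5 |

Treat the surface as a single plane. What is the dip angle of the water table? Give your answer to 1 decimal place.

Two edge vectors: Loc-101→Loc-102 = (-726, -959, 311.8), Loc-101→Loc-103 = (27, -338, 312.1).
Normal n = (Loc-101→Loc-102) × (Loc-101→Loc-103) = (-193915.5, 235003.2, 271281).
So ∂z/∂x = −n_x/n_z = 0.71481 and ∂z/∂y = −n_y/n_z = −0.86627.
Gradient magnitude |∇z| = √(a² + b²) = √(0.51096 + 0.75043) = 1.12311.
True dip = arctan(1.12311) = 48.3°, dipping toward NW (azimuth ≈ 320°).

48.3°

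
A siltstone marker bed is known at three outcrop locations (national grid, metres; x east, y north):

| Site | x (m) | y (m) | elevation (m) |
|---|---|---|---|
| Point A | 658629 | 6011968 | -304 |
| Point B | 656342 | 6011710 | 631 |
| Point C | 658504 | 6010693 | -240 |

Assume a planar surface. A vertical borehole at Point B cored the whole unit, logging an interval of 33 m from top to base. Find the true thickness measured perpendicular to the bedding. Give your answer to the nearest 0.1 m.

30.6 m

Let the plane be z = a·x + b·y + c.
Point B−Point A: −2287a − 258b = 935;  Point C−Point A: −125a − 1275b = 64.
Solving gives a = −0.40768, b = −0.01023.
|∇z| = √(a²+b²) = 0.40781, so dip δ = arctan(0.40781) = 22.19°.
True thickness = vertical thickness × cos δ = 33 × cos 22.19° = 30.6 m.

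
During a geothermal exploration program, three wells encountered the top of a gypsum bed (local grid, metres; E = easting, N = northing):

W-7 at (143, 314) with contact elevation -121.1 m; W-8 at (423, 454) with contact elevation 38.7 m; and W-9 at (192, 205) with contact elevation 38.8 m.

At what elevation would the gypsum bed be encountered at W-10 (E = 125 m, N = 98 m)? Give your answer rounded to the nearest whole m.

73 m

Let the plane be z = a·E + b·N + c.
W-8−W-7: 280a + 140b = 159.8;  W-9−W-7: 49a − 109b = 159.9.
Solving gives a = 1.06485, b = −0.98828.
Then c = -121.1 − a·143 − b·314 = 36.95.
At (125, 98): z = 133.1 − 96.9 + 36.95 = 73.2 m.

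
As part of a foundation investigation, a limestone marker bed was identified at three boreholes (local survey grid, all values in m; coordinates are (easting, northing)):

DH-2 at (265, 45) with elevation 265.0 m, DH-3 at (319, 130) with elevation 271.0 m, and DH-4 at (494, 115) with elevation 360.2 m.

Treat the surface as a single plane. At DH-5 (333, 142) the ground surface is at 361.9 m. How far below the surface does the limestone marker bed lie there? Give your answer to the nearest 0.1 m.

86.9 m

Let the plane be z = a·E + b·N + c.
DH-3−DH-2: 54a + 85b = 6;  DH-4−DH-2: 229a + 70b = 95.2.
Solving gives a = 0.48913, b = −0.24015.
Then c = 265 − a·265 − b·45 = 146.19.
At (333, 142): z_contact = 162.88 − 34.10 + 146.19 = 274.97 m.
Depth below ground = 361.9 − 274.97 = 86.9 m.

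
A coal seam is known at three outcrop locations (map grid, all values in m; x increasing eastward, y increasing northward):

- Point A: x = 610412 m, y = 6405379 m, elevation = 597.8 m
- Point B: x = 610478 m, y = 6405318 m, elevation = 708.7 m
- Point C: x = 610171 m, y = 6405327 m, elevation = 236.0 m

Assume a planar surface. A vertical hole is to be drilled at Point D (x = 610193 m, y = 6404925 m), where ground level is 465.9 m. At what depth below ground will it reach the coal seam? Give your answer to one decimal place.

Let the plane be z = a·x + b·y + c.
Point B−Point A: 66a − 61b = 110.9;  Point C−Point A: −241a − 52b = −361.8.
Solving gives a = 1.535134837, b = −0.157067226.
Then c = 597.8 − a·610412 − b·6405379 = 69608.18.
At (610193, 6404925): z_contact = 936728.53 − 1006003.80 + 69608.18 = 332.91 m.
Depth below ground = 465.9 − 332.91 = 133.0 m.

133.0 m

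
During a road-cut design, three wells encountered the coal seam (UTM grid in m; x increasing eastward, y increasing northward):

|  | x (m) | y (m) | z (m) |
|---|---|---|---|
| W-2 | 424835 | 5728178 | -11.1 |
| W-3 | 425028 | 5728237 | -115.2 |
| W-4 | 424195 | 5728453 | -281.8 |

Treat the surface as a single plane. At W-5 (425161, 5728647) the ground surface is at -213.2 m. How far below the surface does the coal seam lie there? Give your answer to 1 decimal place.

457.1 m

Two edge vectors: W-2→W-3 = (193, 59, -104.1), W-2→W-4 = (-640, 275, -270.7).
Normal n = (W-2→W-3) × (W-2→W-4) = (12656.2, 118869.1, 90835).
So ∂z/∂x = −n_x/n_z = −0.139331755 and ∂z/∂y = −n_y/n_z = −1.308626631.
Intercept c from W-2: -11.1 + 59193.01 + 7496046.28 = 7555228.18.
At (425161, 5728647): z_contact = −59238.43 − 7496660.02 + 7555228.18 = -670.27 m.
Depth below ground = -213.2 − (-670.27) = 457.1 m.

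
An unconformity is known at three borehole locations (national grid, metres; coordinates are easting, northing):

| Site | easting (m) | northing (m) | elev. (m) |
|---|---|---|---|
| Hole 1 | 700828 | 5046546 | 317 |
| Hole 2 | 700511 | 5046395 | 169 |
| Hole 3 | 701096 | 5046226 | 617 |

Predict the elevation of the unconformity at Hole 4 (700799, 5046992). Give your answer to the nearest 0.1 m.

Two edge vectors: Hole 1→Hole 2 = (-317, -151, -148), Hole 1→Hole 3 = (268, -320, 300).
Normal n = (Hole 1→Hole 2) × (Hole 1→Hole 3) = (-92660, 55436, 141908).
So ∂z/∂easting = −n_x/n_z = 0.652958255 and ∂z/∂northing = −n_y/n_z = −0.390647462.
Intercept c from Hole 1: 317 − 457611.43 + 1971420.39 = 1514125.96.
At (700799, 5046992): z = 457592.5 − 1971594.6 + 1514125.96 = 123.8 m.

123.8 m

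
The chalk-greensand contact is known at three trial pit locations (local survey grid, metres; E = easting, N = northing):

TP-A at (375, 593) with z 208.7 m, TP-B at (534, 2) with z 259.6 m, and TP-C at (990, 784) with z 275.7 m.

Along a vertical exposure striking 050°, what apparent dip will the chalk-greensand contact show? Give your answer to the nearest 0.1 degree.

3.6°

Two edge vectors: TP-A→TP-B = (159, -591, 50.9), TP-A→TP-C = (615, 191, 67).
Normal n = (TP-A→TP-B) × (TP-A→TP-C) = (-49318.9, 20650.5, 393834).
So ∂z/∂E = −n_x/n_z = 0.12523 and ∂z/∂N = −n_y/n_z = −0.05243.
Unit vector along 050° is (sin 50°, cos 50°) = (0.7660, 0.6428).
Slope in that direction = a·(0.7660) + b·(0.6428) = 0.06223.
Apparent dip = arctan|0.06223| = 3.6° (true dip is 7.7°, so apparent ≤ true as expected).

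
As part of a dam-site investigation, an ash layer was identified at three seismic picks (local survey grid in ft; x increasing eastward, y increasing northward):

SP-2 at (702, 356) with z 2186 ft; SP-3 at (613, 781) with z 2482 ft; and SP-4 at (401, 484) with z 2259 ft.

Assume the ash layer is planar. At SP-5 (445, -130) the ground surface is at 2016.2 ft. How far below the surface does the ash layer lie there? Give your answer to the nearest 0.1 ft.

Two edge vectors: SP-2→SP-3 = (-89, 425, 296), SP-2→SP-4 = (-301, 128, 73).
Normal n = (SP-2→SP-3) × (SP-2→SP-4) = (-6863, -82599, 116533).
So ∂z/∂x = −n_x/n_z = 0.05889 and ∂z/∂y = −n_y/n_z = 0.70880.
Intercept c from SP-2: 2186 − 41.34 − 252.33 = 1892.32.
At (445, -130): z_contact = 26.21 − 92.14 + 1892.32 = 1826.39 ft.
Depth below ground = 2016.2 − 1826.39 = 189.8 ft.

189.8 ft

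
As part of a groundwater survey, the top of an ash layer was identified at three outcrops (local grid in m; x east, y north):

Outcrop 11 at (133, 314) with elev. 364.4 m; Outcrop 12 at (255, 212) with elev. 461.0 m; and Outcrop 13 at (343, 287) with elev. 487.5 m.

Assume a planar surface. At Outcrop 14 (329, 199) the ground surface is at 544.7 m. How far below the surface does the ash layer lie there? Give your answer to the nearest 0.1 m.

39.3 m

Let the plane be z = a·x + b·y + c.
Outcrop 12−Outcrop 11: 122a − 102b = 96.6;  Outcrop 13−Outcrop 11: 210a − 27b = 123.1.
Solving gives a = 0.54882, b = −0.29062.
Then c = 364.4 − a·133 − b·314 = 382.66.
At (329, 199): z_contact = 180.56 − 57.83 + 382.66 = 505.39 m.
Depth below ground = 544.7 − 505.39 = 39.3 m.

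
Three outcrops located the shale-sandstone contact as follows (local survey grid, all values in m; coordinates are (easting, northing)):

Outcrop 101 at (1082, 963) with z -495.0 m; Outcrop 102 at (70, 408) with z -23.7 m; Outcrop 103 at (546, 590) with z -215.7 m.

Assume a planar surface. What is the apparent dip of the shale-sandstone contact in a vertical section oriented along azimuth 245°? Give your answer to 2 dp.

21.51°

Two edge vectors: Outcrop 101→Outcrop 102 = (-1012, -555, 471.3), Outcrop 101→Outcrop 103 = (-536, -373, 279.3).
Normal n = (Outcrop 101→Outcrop 102) × (Outcrop 101→Outcrop 103) = (20783.4, 30034.8, 79996).
So ∂z/∂E = −n_x/n_z = −0.25981 and ∂z/∂N = −n_y/n_z = −0.37545.
Unit vector along 245° is (sin 245°, cos 245°) = (-0.9063, -0.4226).
Slope in that direction = a·(-0.9063) + b·(-0.4226) = 0.39414.
Apparent dip = arctan|0.39414| = 21.51° (true dip is 24.5°, so apparent ≤ true as expected).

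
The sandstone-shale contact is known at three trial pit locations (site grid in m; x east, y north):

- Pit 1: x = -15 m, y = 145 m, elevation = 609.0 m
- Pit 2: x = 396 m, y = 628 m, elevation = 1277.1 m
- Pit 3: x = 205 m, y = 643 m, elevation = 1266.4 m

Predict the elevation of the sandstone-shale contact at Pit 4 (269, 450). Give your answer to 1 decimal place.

1034.7 m

Two edge vectors: Pit 1→Pit 2 = (411, 483, 668.1), Pit 1→Pit 3 = (220, 498, 657.4).
Normal n = (Pit 1→Pit 2) × (Pit 1→Pit 3) = (-15189.6, -123209.4, 98418).
So ∂z/∂x = −n_x/n_z = 0.15434 and ∂z/∂y = −n_y/n_z = 1.25190.
Intercept c from Pit 1: 609 + 2.32 − 181.53 = 429.79.
At (269, 450): z = 41.5 + 563.4 + 429.79 = 1034.7 m.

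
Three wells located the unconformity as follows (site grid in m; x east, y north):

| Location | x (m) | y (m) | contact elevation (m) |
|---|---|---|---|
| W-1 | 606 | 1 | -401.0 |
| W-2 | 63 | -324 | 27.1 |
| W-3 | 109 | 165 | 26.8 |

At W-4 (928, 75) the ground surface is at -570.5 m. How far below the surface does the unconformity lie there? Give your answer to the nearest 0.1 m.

Let the plane be z = a·x + b·y + c.
W-2−W-1: −543a − 325b = 428.1;  W-3−W-1: −497a + 164b = 427.8.
Solving gives a = −0.83505, b = 0.07794.
Then c = -401 − a·606 − b·1 = 104.96.
At (928, 75): z_contact = −774.92 + 5.85 + 104.96 = -664.12 m.
Depth below ground = -570.5 − (-664.12) = 93.6 m.

93.6 m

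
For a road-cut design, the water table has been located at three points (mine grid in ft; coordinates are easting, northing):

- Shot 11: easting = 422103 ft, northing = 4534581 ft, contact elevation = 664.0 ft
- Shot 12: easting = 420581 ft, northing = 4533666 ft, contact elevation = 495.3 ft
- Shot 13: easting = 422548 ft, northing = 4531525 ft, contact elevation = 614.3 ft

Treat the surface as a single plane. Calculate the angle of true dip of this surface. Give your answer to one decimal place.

5.6°

Let the plane be z = a·easting + b·northing + c.
Shot 12−Shot 11: −1522a − 915b = −168.7;  Shot 13−Shot 11: 445a − 3056b = −49.7.
Solving gives a = 0.09293, b = 0.02979.
Gradient magnitude |∇z| = √(a² + b²) = √(0.00864 + 0.00089) = 0.09759.
True dip = arctan(0.09759) = 5.6°, dipping toward WSW (azimuth ≈ 252°).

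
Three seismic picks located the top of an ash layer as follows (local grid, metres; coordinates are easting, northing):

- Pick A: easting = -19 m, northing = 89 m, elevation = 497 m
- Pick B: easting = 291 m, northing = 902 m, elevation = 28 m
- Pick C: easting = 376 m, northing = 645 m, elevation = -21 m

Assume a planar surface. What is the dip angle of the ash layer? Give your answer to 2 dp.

Let the plane be z = a·easting + b·northing + c.
Pick B−Pick A: 310a + 813b = −469;  Pick C−Pick A: 395a + 556b = −518.
Solving gives a = −1.07794, b = −0.16585.
Gradient magnitude |∇z| = √(a² + b²) = √(1.16195 + 0.02751) = 1.09062.
True dip = arctan(1.09062) = 47.48°, dipping toward E (azimuth ≈ 081°).

47.48°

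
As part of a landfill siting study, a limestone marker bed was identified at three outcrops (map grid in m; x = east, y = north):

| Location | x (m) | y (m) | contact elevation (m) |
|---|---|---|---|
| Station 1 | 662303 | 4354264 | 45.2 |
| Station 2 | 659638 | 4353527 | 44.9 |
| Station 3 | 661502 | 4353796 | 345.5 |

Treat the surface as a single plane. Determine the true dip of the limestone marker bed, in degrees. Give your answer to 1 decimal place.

51.7°

Two edge vectors: Station 1→Station 2 = (-2665, -737, -0.3), Station 1→Station 3 = (-801, -468, 300.3).
Normal n = (Station 1→Station 2) × (Station 1→Station 3) = (-221461.5, 800539.8, 656883).
So ∂z/∂x = −n_x/n_z = 0.33714 and ∂z/∂y = −n_y/n_z = −1.21869.
Gradient magnitude |∇z| = √(a² + b²) = √(0.11366 + 1.48522) = 1.26447.
True dip = arctan(1.26447) = 51.7°, dipping toward NNW (azimuth ≈ 345°).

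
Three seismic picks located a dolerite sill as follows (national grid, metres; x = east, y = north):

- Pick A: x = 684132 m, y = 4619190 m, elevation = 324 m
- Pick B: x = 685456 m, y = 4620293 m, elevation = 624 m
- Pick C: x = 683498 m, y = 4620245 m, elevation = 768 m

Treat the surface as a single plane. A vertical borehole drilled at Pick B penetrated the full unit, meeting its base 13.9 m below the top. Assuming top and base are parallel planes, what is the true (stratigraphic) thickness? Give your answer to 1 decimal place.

13.0 m

Two edge vectors: Pick A→Pick B = (1324, 1103, 300), Pick A→Pick C = (-634, 1055, 444).
Normal n = (Pick A→Pick B) × (Pick A→Pick C) = (173232, -778056, 2096122).
So ∂z/∂x = −n_x/n_z = −0.08264 and ∂z/∂y = −n_y/n_z = 0.37119.
|∇z| = √(a²+b²) = 0.38028, so dip δ = arctan(0.38028) = 20.82°.
True thickness = vertical thickness × cos δ = 13.9 × cos 20.82° = 13.0 m.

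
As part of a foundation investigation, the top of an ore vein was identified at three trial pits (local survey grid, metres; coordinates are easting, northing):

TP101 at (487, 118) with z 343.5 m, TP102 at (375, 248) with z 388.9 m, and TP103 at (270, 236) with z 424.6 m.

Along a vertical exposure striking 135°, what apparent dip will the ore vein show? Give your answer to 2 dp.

15.69°

Let the plane be z = a·easting + b·northing + c.
TP102−TP101: −112a + 130b = 45.4;  TP103−TP101: −217a + 118b = 81.1.
Solving gives a = −0.34586, b = 0.05126.
Unit vector along 135° is (sin 135°, cos 135°) = (0.7071, -0.7071).
Slope in that direction = a·(0.7071) + b·(-0.7071) = −0.28081.
Apparent dip = arctan|0.28081| = 15.69° (true dip is 19.3°, so apparent ≤ true as expected).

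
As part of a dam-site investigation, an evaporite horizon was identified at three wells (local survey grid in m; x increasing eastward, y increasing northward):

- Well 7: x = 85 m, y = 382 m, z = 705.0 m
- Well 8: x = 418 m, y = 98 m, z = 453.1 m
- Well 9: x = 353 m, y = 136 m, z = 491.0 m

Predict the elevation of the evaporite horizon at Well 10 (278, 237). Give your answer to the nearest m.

Let the plane be z = a·x + b·y + c.
Well 8−Well 7: 333a − 284b = −251.9;  Well 9−Well 7: 268a − 246b = −214.
Solving gives a = −0.20520, b = 0.64637.
Then c = 705 − a·85 − b·382 = 475.53.
At (278, 237): z = −57.0 + 153.2 + 475.53 = 571.7 m.

572 m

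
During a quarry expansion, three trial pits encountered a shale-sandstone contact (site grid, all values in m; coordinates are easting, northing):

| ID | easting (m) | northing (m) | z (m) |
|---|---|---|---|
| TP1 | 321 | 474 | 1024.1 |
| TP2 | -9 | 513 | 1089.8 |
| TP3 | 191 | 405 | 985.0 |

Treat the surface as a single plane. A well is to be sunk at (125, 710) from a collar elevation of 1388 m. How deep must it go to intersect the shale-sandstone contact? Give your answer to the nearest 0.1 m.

160.9 m

Two edge vectors: TP1→TP2 = (-330, 39, 65.7), TP1→TP3 = (-130, -69, -39.1).
Normal n = (TP1→TP2) × (TP1→TP3) = (3008.4, -21444, 27840).
So ∂z/∂easting = −n_x/n_z = −0.10806 and ∂z/∂northing = −n_y/n_z = 0.77026.
Intercept c from TP1: 1024.1 + 34.69 − 365.10 = 693.68.
At (125, 710): z_contact = −13.51 + 546.88 + 693.68 = 1227.06 m.
Depth below ground = 1388 − 1227.06 = 160.9 m.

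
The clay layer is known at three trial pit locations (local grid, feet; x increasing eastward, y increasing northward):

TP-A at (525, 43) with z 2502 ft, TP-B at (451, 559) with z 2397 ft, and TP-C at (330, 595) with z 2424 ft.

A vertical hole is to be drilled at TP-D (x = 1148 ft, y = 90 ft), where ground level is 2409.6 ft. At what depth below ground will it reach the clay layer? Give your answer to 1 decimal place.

Let the plane be z = a·x + b·y + c.
TP-B−TP-A: −74a + 516b = −105;  TP-C−TP-A: −195a + 552b = −78.
Solving gives a = −0.296326, b = −0.245985.
Then c = 2502 − a·525 − b·43 = 2668.15.
At (1148, 90): z_contact = −340.18 − 22.14 + 2668.15 = 2305.83 ft.
Depth below ground = 2409.6 − 2305.83 = 103.8 ft.

103.8 ft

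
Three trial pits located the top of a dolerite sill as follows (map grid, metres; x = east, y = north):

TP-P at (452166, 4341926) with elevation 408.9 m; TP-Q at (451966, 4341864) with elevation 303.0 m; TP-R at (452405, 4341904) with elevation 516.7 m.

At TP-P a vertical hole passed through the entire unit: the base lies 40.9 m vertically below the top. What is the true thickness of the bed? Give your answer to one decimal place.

Two edge vectors: TP-P→TP-Q = (-200, -62, -105.9), TP-P→TP-R = (239, -22, 107.8).
Normal n = (TP-P→TP-Q) × (TP-P→TP-R) = (-9013.4, -3750.1, 19218).
So ∂z/∂x = −n_x/n_z = 0.46901 and ∂z/∂y = −n_y/n_z = 0.19513.
|∇z| = √(a²+b²) = 0.50798, so dip δ = arctan(0.50798) = 26.93°.
True thickness = vertical thickness × cos δ = 40.9 × cos 26.93° = 36.5 m.

36.5 m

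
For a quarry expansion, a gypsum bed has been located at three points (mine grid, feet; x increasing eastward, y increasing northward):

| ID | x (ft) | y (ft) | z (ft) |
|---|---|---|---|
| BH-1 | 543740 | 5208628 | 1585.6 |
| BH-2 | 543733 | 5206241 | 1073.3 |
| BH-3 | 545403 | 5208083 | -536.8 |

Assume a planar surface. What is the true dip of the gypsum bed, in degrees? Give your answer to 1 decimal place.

50.8°

Two edge vectors: BH-1→BH-2 = (-7, -2387, -512.3), BH-1→BH-3 = (1663, -545, -2122.4).
Normal n = (BH-1→BH-2) × (BH-1→BH-3) = (4786965.3, -866811.7, 3973396).
So ∂z/∂x = −n_x/n_z = −1.20475 and ∂z/∂y = −n_y/n_z = 0.21815.
Gradient magnitude |∇z| = √(a² + b²) = √(1.45143 + 0.04759) = 1.22435.
True dip = arctan(1.22435) = 50.8°, dipping toward E (azimuth ≈ 100°).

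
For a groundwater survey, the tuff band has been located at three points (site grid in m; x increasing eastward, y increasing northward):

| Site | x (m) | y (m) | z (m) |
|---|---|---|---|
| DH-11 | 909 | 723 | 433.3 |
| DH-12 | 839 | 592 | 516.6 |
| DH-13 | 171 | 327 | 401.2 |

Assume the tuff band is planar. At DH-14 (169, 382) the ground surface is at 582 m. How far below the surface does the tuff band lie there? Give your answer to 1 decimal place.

Two edge vectors: DH-11→DH-12 = (-70, -131, 83.3), DH-11→DH-13 = (-738, -396, -32.1).
Normal n = (DH-11→DH-12) × (DH-11→DH-13) = (37191.9, -63722.4, -68958).
So ∂z/∂x = −n_x/n_z = 0.53934 and ∂z/∂y = −n_y/n_z = −0.92408.
Intercept c from DH-11: 433.3 − 490.26 + 668.11 = 611.15.
At (169, 382): z_contact = 91.15 − 353.00 + 611.15 = 349.30 m.
Depth below ground = 582 − 349.30 = 232.7 m.

232.7 m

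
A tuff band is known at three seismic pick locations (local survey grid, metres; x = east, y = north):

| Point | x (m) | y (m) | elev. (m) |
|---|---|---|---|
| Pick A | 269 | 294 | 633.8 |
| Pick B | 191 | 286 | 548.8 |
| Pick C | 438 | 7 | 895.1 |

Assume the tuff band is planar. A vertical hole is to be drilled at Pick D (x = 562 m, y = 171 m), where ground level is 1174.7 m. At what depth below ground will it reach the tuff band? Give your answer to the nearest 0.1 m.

182.8 m

Two edge vectors: Pick A→Pick B = (-78, -8, -85), Pick A→Pick C = (169, -287, 261.3).
Normal n = (Pick A→Pick B) × (Pick A→Pick C) = (-26485.4, 6016.4, 23738).
So ∂z/∂x = −n_x/n_z = 1.11574 and ∂z/∂y = −n_y/n_z = −0.25345.
Intercept c from Pick A: 633.8 − 300.13 + 74.51 = 408.18.
At (562, 171): z_contact = 627.05 − 43.34 + 408.18 = 991.89 m.
Depth below ground = 1174.7 − 991.89 = 182.8 m.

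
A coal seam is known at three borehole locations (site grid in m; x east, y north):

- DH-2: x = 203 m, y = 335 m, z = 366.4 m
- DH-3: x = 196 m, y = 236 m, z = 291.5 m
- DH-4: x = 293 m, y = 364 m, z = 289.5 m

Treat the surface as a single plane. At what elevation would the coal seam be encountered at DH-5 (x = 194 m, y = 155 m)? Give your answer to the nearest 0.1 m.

226.0 m

Let the plane be z = a·x + b·y + c.
DH-3−DH-2: −7a − 99b = −74.9;  DH-4−DH-2: 90a + 29b = −76.9.
Solving gives a = −1.12383, b = 0.83603.
Then c = 366.4 − a·203 − b·335 = 314.47.
At (194, 155): z = −218.0 + 129.6 + 314.47 = 226.0 m.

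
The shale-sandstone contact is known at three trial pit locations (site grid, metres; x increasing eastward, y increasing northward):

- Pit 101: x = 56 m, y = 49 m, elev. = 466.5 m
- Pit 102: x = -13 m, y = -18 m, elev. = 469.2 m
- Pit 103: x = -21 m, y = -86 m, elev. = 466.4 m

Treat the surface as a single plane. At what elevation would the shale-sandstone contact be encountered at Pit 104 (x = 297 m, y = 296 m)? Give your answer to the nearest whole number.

458 m

Two edge vectors: Pit 101→Pit 102 = (-69, -67, 2.7), Pit 101→Pit 103 = (-77, -135, -0.1).
Normal n = (Pit 101→Pit 102) × (Pit 101→Pit 103) = (371.2, -214.8, 4156).
So ∂z/∂x = −n_x/n_z = −0.08932 and ∂z/∂y = −n_y/n_z = 0.05168.
Intercept c from Pit 101: 466.5 + 5.00 − 2.53 = 468.97.
At (297, 296): z = −26.5 + 15.3 + 468.97 = 457.7 m.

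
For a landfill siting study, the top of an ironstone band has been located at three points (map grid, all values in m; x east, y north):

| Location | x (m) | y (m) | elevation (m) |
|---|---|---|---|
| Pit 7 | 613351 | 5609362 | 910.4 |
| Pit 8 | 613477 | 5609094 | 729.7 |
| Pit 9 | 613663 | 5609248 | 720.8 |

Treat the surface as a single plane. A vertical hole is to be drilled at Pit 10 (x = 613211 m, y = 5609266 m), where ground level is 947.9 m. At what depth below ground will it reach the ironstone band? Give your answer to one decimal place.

Let the plane be z = a·x + b·y + c.
Pit 8−Pit 7: 126a − 268b = −180.7;  Pit 9−Pit 7: 312a − 114b = −189.6.
Solving gives a = −0.436276209, b = 0.469138797.
Then c = 910.4 − a·613351 − b·5609362 = −2363068.49.
At (613211, 5609266): z_contact = −267529.37 + 2631524.31 − 2363068.49 = 926.44 m.
Depth below ground = 947.9 − 926.44 = 21.5 m.

21.5 m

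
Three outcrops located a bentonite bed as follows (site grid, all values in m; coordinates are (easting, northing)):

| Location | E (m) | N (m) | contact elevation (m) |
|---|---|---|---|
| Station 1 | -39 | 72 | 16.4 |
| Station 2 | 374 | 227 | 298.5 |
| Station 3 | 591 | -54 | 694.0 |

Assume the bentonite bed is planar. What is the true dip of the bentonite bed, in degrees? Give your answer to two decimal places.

Two edge vectors: Station 1→Station 2 = (413, 155, 282.1), Station 1→Station 3 = (630, -126, 677.6).
Normal n = (Station 1→Station 2) × (Station 1→Station 3) = (140572.6, -102125.8, -149688).
So ∂z/∂E = −n_x/n_z = 0.93910 and ∂z/∂N = −n_y/n_z = −0.68226.
Gradient magnitude |∇z| = √(a² + b²) = √(0.88192 + 0.46548) = 1.16077.
True dip = arctan(1.16077) = 49.26°, dipping toward NW (azimuth ≈ 306°).

49.26°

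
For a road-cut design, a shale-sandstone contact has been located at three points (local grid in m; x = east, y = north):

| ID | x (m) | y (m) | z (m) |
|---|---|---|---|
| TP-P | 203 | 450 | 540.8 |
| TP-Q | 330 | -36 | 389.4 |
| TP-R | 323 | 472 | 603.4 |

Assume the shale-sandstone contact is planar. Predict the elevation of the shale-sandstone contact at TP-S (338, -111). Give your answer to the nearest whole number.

Two edge vectors: TP-P→TP-Q = (127, -486, -151.4), TP-P→TP-R = (120, 22, 62.6).
Normal n = (TP-P→TP-Q) × (TP-P→TP-R) = (-27092.8, -26118.2, 61114).
So ∂z/∂x = −n_x/n_z = 0.44332 and ∂z/∂y = −n_y/n_z = 0.42737.
Intercept c from TP-P: 540.8 − 89.99 − 192.32 = 258.49.
At (338, -111): z = 149.8 − 47.4 + 258.49 = 360.9 m.

361 m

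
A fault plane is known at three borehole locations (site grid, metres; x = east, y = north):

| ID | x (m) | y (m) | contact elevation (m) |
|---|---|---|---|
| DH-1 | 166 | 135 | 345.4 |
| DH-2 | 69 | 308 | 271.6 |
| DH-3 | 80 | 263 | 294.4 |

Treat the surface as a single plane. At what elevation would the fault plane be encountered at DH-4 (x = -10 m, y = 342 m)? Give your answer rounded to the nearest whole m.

272 m

Two edge vectors: DH-1→DH-2 = (-97, 173, -73.8), DH-1→DH-3 = (-86, 128, -51).
Normal n = (DH-1→DH-2) × (DH-1→DH-3) = (623.4, 1399.8, 2462).
So ∂z/∂x = −n_x/n_z = −0.25321 and ∂z/∂y = −n_y/n_z = −0.56856.
Intercept c from DH-1: 345.4 + 42.03 + 76.76 = 464.19.
At (-10, 342): z = 2.5 − 194.4 + 464.19 = 272.3 m.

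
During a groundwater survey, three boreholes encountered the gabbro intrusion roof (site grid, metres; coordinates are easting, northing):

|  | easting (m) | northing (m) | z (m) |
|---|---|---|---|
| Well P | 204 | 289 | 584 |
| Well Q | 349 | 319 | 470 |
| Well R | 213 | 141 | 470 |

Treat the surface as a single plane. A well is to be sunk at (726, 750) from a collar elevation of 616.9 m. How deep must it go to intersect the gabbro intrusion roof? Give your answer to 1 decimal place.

Two edge vectors: Well P→Well Q = (145, 30, -114), Well P→Well R = (9, -148, -114).
Normal n = (Well P→Well Q) × (Well P→Well R) = (-20292, 15504, -21730).
So ∂z/∂easting = −n_x/n_z = −0.93382 and ∂z/∂northing = −n_y/n_z = 0.71348.
Intercept c from Well P: 584 + 190.50 − 206.20 = 568.30.
At (726, 750): z_contact = −677.96 + 535.11 + 568.30 = 425.46 m.
Depth below ground = 616.9 − 425.46 = 191.4 m.

191.4 m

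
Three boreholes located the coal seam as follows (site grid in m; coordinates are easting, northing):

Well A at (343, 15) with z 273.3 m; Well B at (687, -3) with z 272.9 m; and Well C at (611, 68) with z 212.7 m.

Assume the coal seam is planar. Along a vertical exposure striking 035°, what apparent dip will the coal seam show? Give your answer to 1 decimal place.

Let the plane be z = a·easting + b·northing + c.
Well B−Well A: 344a − 18b = −0.4;  Well C−Well A: 268a + 53b = −60.6.
Solving gives a = −0.04823, b = −0.89951.
Unit vector along 035° is (sin 35°, cos 35°) = (0.5736, 0.8192).
Slope in that direction = a·(0.5736) + b·(0.8192) = −0.76450.
Apparent dip = arctan|0.76450| = 37.4° (true dip is 42.0°, so apparent ≤ true as expected).

37.4°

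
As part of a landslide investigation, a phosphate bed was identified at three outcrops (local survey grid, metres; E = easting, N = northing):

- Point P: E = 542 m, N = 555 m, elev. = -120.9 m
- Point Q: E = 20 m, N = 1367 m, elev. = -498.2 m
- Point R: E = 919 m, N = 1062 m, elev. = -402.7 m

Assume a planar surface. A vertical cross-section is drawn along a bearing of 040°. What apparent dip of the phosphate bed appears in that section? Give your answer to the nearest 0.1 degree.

Two edge vectors: Point P→Point Q = (-522, 812, -377.3), Point P→Point R = (377, 507, -281.8).
Normal n = (Point P→Point Q) × (Point P→Point R) = (-37530.5, -289341.7, -570778).
So ∂z/∂E = −n_x/n_z = −0.06575 and ∂z/∂N = −n_y/n_z = −0.50693.
Unit vector along 040° is (sin 40°, cos 40°) = (0.6428, 0.7660).
Slope in that direction = a·(0.6428) + b·(0.7660) = −0.43059.
Apparent dip = arctan|0.43059| = 23.3° (true dip is 27.1°, so apparent ≤ true as expected).

23.3°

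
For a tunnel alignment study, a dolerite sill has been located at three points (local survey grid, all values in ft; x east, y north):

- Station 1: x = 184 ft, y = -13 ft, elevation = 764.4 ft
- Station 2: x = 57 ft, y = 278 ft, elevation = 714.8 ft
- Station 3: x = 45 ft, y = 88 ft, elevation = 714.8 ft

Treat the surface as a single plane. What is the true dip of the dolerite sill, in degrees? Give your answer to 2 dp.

18.87°

Let the plane be z = a·x + b·y + c.
Station 2−Station 1: −127a + 291b = −49.6;  Station 3−Station 1: −139a + 101b = −49.6.
Solving gives a = 0.34118, b = −0.02155.
Gradient magnitude |∇z| = √(a² + b²) = √(0.11640 + 0.00046) = 0.34186.
True dip = arctan(0.34186) = 18.87°, dipping toward W (azimuth ≈ 274°).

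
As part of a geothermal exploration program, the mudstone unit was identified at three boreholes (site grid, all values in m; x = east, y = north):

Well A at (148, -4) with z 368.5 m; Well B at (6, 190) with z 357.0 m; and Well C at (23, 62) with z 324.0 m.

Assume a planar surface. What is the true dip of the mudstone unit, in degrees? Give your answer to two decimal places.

Two edge vectors: Well A→Well B = (-142, 194, -11.5), Well A→Well C = (-125, 66, -44.5).
Normal n = (Well A→Well B) × (Well A→Well C) = (-7874, -4881.5, 14878).
So ∂z/∂x = −n_x/n_z = 0.52924 and ∂z/∂y = −n_y/n_z = 0.32810.
Gradient magnitude |∇z| = √(a² + b²) = √(0.28009 + 0.10765) = 0.62269.
True dip = arctan(0.62269) = 31.91°, dipping toward WSW (azimuth ≈ 238°).

31.91°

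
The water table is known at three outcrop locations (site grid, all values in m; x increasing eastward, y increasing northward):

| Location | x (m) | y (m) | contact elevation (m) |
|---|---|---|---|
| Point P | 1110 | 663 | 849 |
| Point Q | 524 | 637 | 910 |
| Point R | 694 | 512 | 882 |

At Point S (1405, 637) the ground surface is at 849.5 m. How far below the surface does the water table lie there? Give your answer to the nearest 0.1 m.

34.2 m

Let the plane be z = a·x + b·y + c.
Point Q−Point P: −586a − 26b = 61;  Point R−Point P: −416a − 151b = 33.
Solving gives a = −0.107545, b = 0.077739.
Then c = 849 − a·1110 − b·663 = 916.83.
At (1405, 637): z_contact = −151.10 + 49.52 + 916.83 = 815.25 m.
Depth below ground = 849.5 − 815.25 = 34.2 m.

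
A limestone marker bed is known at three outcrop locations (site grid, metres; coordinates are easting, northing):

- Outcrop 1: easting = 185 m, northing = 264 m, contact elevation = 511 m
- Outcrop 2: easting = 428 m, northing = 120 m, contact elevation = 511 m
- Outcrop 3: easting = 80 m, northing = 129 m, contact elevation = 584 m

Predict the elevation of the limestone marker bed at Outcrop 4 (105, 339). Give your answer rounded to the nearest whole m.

Let the plane be z = a·easting + b·northing + c.
Outcrop 2−Outcrop 1: 243a − 144b = 0;  Outcrop 3−Outcrop 1: −105a − 135b = 73.
Solving gives a = −0.21934, b = −0.37014.
Then c = 511 − a·185 − b·264 = 649.30.
At (105, 339): z = −23.0 − 125.5 + 649.30 = 500.8 m.

501 m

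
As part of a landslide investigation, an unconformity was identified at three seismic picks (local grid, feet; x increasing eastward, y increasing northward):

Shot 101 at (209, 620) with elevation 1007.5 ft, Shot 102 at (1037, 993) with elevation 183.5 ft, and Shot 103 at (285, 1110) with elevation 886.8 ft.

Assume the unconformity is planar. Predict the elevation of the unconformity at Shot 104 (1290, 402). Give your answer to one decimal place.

1.4 ft

Let the plane be z = a·x + b·y + c.
Shot 102−Shot 101: 828a + 373b = −824;  Shot 103−Shot 101: 76a + 490b = −120.7.
Solving gives a = −0.950624, b = −0.098883.
Then c = 1007.5 − a·209 − b·620 = 1267.49.
At (1290, 402): z = −1226.3 − 39.8 + 1267.49 = 1.4 ft.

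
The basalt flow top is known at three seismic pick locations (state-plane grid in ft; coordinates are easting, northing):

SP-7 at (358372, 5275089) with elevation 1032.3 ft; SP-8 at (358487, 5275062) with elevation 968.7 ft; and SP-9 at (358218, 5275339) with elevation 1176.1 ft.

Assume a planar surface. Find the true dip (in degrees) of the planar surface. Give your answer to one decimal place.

29.3°

Let the plane be z = a·easting + b·northing + c.
SP-8−SP-7: 115a − 27b = −63.6;  SP-9−SP-7: −154a + 250b = 143.8.
Solving gives a = −0.48867, b = 0.27418.
Gradient magnitude |∇z| = √(a² + b²) = √(0.23880 + 0.07517) = 0.56033.
True dip = arctan(0.56033) = 29.3°, dipping toward ESE (azimuth ≈ 119°).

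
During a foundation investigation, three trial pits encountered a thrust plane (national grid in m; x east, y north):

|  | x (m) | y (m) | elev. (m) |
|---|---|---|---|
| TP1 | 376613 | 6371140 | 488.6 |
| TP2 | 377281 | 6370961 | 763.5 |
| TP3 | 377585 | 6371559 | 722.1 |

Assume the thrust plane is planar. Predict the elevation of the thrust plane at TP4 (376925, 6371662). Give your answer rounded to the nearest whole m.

Two edge vectors: TP1→TP2 = (668, -179, 274.9), TP1→TP3 = (972, 419, 233.5).
Normal n = (TP1→TP2) × (TP1→TP3) = (-156979.6, 111224.8, 453880).
So ∂z/∂x = −n_x/n_z = 0.34586146 and ∂z/∂y = −n_y/n_z = −0.24505332.
Intercept c from TP1: 488.6 − 130255.92 + 1561269.00 = 1431501.67.
At (376925, 6371662): z = 130363.8 − 1561396.9 + 1431501.67 = 468.6 m.

469 m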